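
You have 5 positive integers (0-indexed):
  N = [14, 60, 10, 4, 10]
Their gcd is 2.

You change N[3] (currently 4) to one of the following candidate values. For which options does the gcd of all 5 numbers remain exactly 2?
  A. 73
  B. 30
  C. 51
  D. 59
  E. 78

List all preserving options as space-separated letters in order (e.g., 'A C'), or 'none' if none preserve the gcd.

Answer: B E

Derivation:
Old gcd = 2; gcd of others (without N[3]) = 2
New gcd for candidate v: gcd(2, v). Preserves old gcd iff gcd(2, v) = 2.
  Option A: v=73, gcd(2,73)=1 -> changes
  Option B: v=30, gcd(2,30)=2 -> preserves
  Option C: v=51, gcd(2,51)=1 -> changes
  Option D: v=59, gcd(2,59)=1 -> changes
  Option E: v=78, gcd(2,78)=2 -> preserves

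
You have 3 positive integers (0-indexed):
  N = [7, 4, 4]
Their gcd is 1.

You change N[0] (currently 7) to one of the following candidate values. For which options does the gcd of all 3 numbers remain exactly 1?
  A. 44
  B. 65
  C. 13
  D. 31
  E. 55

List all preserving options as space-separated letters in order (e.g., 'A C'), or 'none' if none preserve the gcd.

Answer: B C D E

Derivation:
Old gcd = 1; gcd of others (without N[0]) = 4
New gcd for candidate v: gcd(4, v). Preserves old gcd iff gcd(4, v) = 1.
  Option A: v=44, gcd(4,44)=4 -> changes
  Option B: v=65, gcd(4,65)=1 -> preserves
  Option C: v=13, gcd(4,13)=1 -> preserves
  Option D: v=31, gcd(4,31)=1 -> preserves
  Option E: v=55, gcd(4,55)=1 -> preserves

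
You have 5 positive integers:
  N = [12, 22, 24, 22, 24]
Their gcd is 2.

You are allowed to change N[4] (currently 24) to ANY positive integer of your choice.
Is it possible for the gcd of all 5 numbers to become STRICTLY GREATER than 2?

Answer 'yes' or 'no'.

Answer: no

Derivation:
Current gcd = 2
gcd of all OTHER numbers (without N[4]=24): gcd([12, 22, 24, 22]) = 2
The new gcd after any change is gcd(2, new_value).
This can be at most 2.
Since 2 = old gcd 2, the gcd can only stay the same or decrease.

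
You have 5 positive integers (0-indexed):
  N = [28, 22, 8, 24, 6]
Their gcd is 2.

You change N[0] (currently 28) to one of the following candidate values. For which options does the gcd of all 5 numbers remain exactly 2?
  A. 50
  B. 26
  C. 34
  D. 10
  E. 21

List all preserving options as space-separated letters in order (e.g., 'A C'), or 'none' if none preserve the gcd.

Answer: A B C D

Derivation:
Old gcd = 2; gcd of others (without N[0]) = 2
New gcd for candidate v: gcd(2, v). Preserves old gcd iff gcd(2, v) = 2.
  Option A: v=50, gcd(2,50)=2 -> preserves
  Option B: v=26, gcd(2,26)=2 -> preserves
  Option C: v=34, gcd(2,34)=2 -> preserves
  Option D: v=10, gcd(2,10)=2 -> preserves
  Option E: v=21, gcd(2,21)=1 -> changes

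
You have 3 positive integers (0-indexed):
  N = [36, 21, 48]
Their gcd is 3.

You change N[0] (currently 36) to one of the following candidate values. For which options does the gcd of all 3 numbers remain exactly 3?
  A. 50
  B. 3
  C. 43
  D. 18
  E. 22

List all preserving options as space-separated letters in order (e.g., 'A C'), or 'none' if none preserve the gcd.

Old gcd = 3; gcd of others (without N[0]) = 3
New gcd for candidate v: gcd(3, v). Preserves old gcd iff gcd(3, v) = 3.
  Option A: v=50, gcd(3,50)=1 -> changes
  Option B: v=3, gcd(3,3)=3 -> preserves
  Option C: v=43, gcd(3,43)=1 -> changes
  Option D: v=18, gcd(3,18)=3 -> preserves
  Option E: v=22, gcd(3,22)=1 -> changes

Answer: B D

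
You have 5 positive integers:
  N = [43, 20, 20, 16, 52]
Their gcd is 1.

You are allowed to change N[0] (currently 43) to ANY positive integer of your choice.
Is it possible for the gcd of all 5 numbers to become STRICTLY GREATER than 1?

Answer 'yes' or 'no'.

Current gcd = 1
gcd of all OTHER numbers (without N[0]=43): gcd([20, 20, 16, 52]) = 4
The new gcd after any change is gcd(4, new_value).
This can be at most 4.
Since 4 > old gcd 1, the gcd CAN increase (e.g., set N[0] = 4).

Answer: yes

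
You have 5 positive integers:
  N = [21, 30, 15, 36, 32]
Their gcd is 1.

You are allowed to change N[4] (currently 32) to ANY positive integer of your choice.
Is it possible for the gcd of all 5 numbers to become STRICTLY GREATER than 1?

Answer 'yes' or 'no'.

Current gcd = 1
gcd of all OTHER numbers (without N[4]=32): gcd([21, 30, 15, 36]) = 3
The new gcd after any change is gcd(3, new_value).
This can be at most 3.
Since 3 > old gcd 1, the gcd CAN increase (e.g., set N[4] = 3).

Answer: yes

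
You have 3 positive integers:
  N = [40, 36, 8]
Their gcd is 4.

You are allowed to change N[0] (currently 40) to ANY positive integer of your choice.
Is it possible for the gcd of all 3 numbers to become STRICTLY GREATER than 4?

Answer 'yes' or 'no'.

Current gcd = 4
gcd of all OTHER numbers (without N[0]=40): gcd([36, 8]) = 4
The new gcd after any change is gcd(4, new_value).
This can be at most 4.
Since 4 = old gcd 4, the gcd can only stay the same or decrease.

Answer: no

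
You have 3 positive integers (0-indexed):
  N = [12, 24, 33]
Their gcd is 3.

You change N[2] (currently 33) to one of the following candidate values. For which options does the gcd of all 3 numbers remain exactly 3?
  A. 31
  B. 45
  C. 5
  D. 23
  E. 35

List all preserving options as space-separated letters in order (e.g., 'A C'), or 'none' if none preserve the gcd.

Old gcd = 3; gcd of others (without N[2]) = 12
New gcd for candidate v: gcd(12, v). Preserves old gcd iff gcd(12, v) = 3.
  Option A: v=31, gcd(12,31)=1 -> changes
  Option B: v=45, gcd(12,45)=3 -> preserves
  Option C: v=5, gcd(12,5)=1 -> changes
  Option D: v=23, gcd(12,23)=1 -> changes
  Option E: v=35, gcd(12,35)=1 -> changes

Answer: B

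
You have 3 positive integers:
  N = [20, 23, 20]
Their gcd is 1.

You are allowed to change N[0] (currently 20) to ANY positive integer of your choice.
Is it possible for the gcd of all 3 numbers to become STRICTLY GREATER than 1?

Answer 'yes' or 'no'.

Answer: no

Derivation:
Current gcd = 1
gcd of all OTHER numbers (without N[0]=20): gcd([23, 20]) = 1
The new gcd after any change is gcd(1, new_value).
This can be at most 1.
Since 1 = old gcd 1, the gcd can only stay the same or decrease.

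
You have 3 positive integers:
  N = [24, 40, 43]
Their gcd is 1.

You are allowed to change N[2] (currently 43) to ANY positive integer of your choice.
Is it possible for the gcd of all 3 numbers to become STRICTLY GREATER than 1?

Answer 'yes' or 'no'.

Answer: yes

Derivation:
Current gcd = 1
gcd of all OTHER numbers (without N[2]=43): gcd([24, 40]) = 8
The new gcd after any change is gcd(8, new_value).
This can be at most 8.
Since 8 > old gcd 1, the gcd CAN increase (e.g., set N[2] = 8).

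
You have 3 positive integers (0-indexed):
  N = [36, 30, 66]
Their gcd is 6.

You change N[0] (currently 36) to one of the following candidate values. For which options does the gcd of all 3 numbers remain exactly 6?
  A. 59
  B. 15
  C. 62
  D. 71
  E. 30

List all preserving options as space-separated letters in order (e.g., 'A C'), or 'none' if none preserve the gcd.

Old gcd = 6; gcd of others (without N[0]) = 6
New gcd for candidate v: gcd(6, v). Preserves old gcd iff gcd(6, v) = 6.
  Option A: v=59, gcd(6,59)=1 -> changes
  Option B: v=15, gcd(6,15)=3 -> changes
  Option C: v=62, gcd(6,62)=2 -> changes
  Option D: v=71, gcd(6,71)=1 -> changes
  Option E: v=30, gcd(6,30)=6 -> preserves

Answer: E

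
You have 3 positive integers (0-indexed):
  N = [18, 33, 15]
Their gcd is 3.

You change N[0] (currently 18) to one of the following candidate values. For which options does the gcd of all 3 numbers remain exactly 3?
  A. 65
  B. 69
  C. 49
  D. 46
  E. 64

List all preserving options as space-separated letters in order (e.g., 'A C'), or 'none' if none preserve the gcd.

Answer: B

Derivation:
Old gcd = 3; gcd of others (without N[0]) = 3
New gcd for candidate v: gcd(3, v). Preserves old gcd iff gcd(3, v) = 3.
  Option A: v=65, gcd(3,65)=1 -> changes
  Option B: v=69, gcd(3,69)=3 -> preserves
  Option C: v=49, gcd(3,49)=1 -> changes
  Option D: v=46, gcd(3,46)=1 -> changes
  Option E: v=64, gcd(3,64)=1 -> changes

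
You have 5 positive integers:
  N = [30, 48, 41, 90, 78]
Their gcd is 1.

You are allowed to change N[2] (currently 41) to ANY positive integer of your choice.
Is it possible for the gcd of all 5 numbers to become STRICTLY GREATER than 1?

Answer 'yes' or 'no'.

Current gcd = 1
gcd of all OTHER numbers (without N[2]=41): gcd([30, 48, 90, 78]) = 6
The new gcd after any change is gcd(6, new_value).
This can be at most 6.
Since 6 > old gcd 1, the gcd CAN increase (e.g., set N[2] = 6).

Answer: yes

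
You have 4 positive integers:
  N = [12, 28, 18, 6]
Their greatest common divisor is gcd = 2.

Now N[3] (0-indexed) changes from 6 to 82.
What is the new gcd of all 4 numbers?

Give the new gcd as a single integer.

Numbers: [12, 28, 18, 6], gcd = 2
Change: index 3, 6 -> 82
gcd of the OTHER numbers (without index 3): gcd([12, 28, 18]) = 2
New gcd = gcd(g_others, new_val) = gcd(2, 82) = 2

Answer: 2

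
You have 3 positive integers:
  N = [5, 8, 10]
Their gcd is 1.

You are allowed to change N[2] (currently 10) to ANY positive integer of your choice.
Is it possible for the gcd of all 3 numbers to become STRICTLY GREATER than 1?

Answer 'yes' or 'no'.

Current gcd = 1
gcd of all OTHER numbers (without N[2]=10): gcd([5, 8]) = 1
The new gcd after any change is gcd(1, new_value).
This can be at most 1.
Since 1 = old gcd 1, the gcd can only stay the same or decrease.

Answer: no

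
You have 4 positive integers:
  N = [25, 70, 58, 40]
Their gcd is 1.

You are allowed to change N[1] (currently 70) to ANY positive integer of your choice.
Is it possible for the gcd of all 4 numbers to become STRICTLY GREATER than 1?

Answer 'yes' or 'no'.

Current gcd = 1
gcd of all OTHER numbers (without N[1]=70): gcd([25, 58, 40]) = 1
The new gcd after any change is gcd(1, new_value).
This can be at most 1.
Since 1 = old gcd 1, the gcd can only stay the same or decrease.

Answer: no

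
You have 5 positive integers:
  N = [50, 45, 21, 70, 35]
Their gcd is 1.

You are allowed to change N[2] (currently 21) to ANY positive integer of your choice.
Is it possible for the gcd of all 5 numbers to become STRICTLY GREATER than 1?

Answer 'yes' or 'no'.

Answer: yes

Derivation:
Current gcd = 1
gcd of all OTHER numbers (without N[2]=21): gcd([50, 45, 70, 35]) = 5
The new gcd after any change is gcd(5, new_value).
This can be at most 5.
Since 5 > old gcd 1, the gcd CAN increase (e.g., set N[2] = 5).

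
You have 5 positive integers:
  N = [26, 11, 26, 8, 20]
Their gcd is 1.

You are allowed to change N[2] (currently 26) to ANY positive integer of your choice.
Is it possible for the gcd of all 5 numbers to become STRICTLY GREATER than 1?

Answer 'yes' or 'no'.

Answer: no

Derivation:
Current gcd = 1
gcd of all OTHER numbers (without N[2]=26): gcd([26, 11, 8, 20]) = 1
The new gcd after any change is gcd(1, new_value).
This can be at most 1.
Since 1 = old gcd 1, the gcd can only stay the same or decrease.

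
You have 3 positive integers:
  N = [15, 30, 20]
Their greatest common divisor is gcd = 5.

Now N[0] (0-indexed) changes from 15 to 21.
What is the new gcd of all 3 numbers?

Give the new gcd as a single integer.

Answer: 1

Derivation:
Numbers: [15, 30, 20], gcd = 5
Change: index 0, 15 -> 21
gcd of the OTHER numbers (without index 0): gcd([30, 20]) = 10
New gcd = gcd(g_others, new_val) = gcd(10, 21) = 1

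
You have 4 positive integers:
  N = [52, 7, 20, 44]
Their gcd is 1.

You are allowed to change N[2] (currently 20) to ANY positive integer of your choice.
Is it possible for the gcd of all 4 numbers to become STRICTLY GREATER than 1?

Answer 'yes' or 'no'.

Answer: no

Derivation:
Current gcd = 1
gcd of all OTHER numbers (without N[2]=20): gcd([52, 7, 44]) = 1
The new gcd after any change is gcd(1, new_value).
This can be at most 1.
Since 1 = old gcd 1, the gcd can only stay the same or decrease.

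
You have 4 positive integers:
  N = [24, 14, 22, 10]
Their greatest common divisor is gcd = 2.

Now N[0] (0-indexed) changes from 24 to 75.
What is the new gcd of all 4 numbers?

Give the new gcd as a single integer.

Numbers: [24, 14, 22, 10], gcd = 2
Change: index 0, 24 -> 75
gcd of the OTHER numbers (without index 0): gcd([14, 22, 10]) = 2
New gcd = gcd(g_others, new_val) = gcd(2, 75) = 1

Answer: 1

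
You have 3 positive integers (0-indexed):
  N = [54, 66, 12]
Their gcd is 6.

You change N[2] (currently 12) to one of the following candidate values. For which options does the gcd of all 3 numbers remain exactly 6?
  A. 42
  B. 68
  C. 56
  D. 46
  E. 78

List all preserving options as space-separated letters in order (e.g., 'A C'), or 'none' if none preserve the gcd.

Old gcd = 6; gcd of others (without N[2]) = 6
New gcd for candidate v: gcd(6, v). Preserves old gcd iff gcd(6, v) = 6.
  Option A: v=42, gcd(6,42)=6 -> preserves
  Option B: v=68, gcd(6,68)=2 -> changes
  Option C: v=56, gcd(6,56)=2 -> changes
  Option D: v=46, gcd(6,46)=2 -> changes
  Option E: v=78, gcd(6,78)=6 -> preserves

Answer: A E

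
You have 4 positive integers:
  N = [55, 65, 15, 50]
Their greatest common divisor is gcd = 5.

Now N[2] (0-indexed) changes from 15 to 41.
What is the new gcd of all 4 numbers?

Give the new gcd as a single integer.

Numbers: [55, 65, 15, 50], gcd = 5
Change: index 2, 15 -> 41
gcd of the OTHER numbers (without index 2): gcd([55, 65, 50]) = 5
New gcd = gcd(g_others, new_val) = gcd(5, 41) = 1

Answer: 1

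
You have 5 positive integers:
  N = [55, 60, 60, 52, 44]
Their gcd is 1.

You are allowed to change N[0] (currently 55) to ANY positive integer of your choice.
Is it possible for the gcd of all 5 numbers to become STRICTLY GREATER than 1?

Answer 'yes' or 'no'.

Current gcd = 1
gcd of all OTHER numbers (without N[0]=55): gcd([60, 60, 52, 44]) = 4
The new gcd after any change is gcd(4, new_value).
This can be at most 4.
Since 4 > old gcd 1, the gcd CAN increase (e.g., set N[0] = 4).

Answer: yes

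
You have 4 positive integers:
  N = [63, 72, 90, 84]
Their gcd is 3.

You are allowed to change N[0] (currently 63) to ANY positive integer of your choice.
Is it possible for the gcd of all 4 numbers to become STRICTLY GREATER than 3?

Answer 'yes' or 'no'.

Current gcd = 3
gcd of all OTHER numbers (without N[0]=63): gcd([72, 90, 84]) = 6
The new gcd after any change is gcd(6, new_value).
This can be at most 6.
Since 6 > old gcd 3, the gcd CAN increase (e.g., set N[0] = 6).

Answer: yes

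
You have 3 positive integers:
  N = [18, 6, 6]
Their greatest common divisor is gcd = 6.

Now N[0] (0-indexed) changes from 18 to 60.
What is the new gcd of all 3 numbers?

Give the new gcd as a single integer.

Answer: 6

Derivation:
Numbers: [18, 6, 6], gcd = 6
Change: index 0, 18 -> 60
gcd of the OTHER numbers (without index 0): gcd([6, 6]) = 6
New gcd = gcd(g_others, new_val) = gcd(6, 60) = 6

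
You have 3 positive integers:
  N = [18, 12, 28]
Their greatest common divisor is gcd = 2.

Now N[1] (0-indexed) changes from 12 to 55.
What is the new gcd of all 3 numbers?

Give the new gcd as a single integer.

Answer: 1

Derivation:
Numbers: [18, 12, 28], gcd = 2
Change: index 1, 12 -> 55
gcd of the OTHER numbers (without index 1): gcd([18, 28]) = 2
New gcd = gcd(g_others, new_val) = gcd(2, 55) = 1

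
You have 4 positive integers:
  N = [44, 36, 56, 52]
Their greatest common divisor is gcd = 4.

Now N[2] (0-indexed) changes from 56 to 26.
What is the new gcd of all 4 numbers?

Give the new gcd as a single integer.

Answer: 2

Derivation:
Numbers: [44, 36, 56, 52], gcd = 4
Change: index 2, 56 -> 26
gcd of the OTHER numbers (without index 2): gcd([44, 36, 52]) = 4
New gcd = gcd(g_others, new_val) = gcd(4, 26) = 2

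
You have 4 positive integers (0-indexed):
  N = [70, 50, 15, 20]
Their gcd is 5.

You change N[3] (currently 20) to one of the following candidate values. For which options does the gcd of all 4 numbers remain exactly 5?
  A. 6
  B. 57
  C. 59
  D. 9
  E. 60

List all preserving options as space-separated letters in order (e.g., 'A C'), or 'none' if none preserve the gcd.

Answer: E

Derivation:
Old gcd = 5; gcd of others (without N[3]) = 5
New gcd for candidate v: gcd(5, v). Preserves old gcd iff gcd(5, v) = 5.
  Option A: v=6, gcd(5,6)=1 -> changes
  Option B: v=57, gcd(5,57)=1 -> changes
  Option C: v=59, gcd(5,59)=1 -> changes
  Option D: v=9, gcd(5,9)=1 -> changes
  Option E: v=60, gcd(5,60)=5 -> preserves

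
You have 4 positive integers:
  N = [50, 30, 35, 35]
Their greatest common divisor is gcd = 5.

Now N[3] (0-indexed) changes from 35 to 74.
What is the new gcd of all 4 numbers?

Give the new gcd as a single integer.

Answer: 1

Derivation:
Numbers: [50, 30, 35, 35], gcd = 5
Change: index 3, 35 -> 74
gcd of the OTHER numbers (without index 3): gcd([50, 30, 35]) = 5
New gcd = gcd(g_others, new_val) = gcd(5, 74) = 1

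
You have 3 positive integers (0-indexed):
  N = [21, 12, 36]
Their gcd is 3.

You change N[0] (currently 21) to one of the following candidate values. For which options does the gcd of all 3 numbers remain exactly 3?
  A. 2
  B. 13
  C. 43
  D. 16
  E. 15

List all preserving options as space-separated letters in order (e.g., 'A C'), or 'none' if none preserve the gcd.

Answer: E

Derivation:
Old gcd = 3; gcd of others (without N[0]) = 12
New gcd for candidate v: gcd(12, v). Preserves old gcd iff gcd(12, v) = 3.
  Option A: v=2, gcd(12,2)=2 -> changes
  Option B: v=13, gcd(12,13)=1 -> changes
  Option C: v=43, gcd(12,43)=1 -> changes
  Option D: v=16, gcd(12,16)=4 -> changes
  Option E: v=15, gcd(12,15)=3 -> preserves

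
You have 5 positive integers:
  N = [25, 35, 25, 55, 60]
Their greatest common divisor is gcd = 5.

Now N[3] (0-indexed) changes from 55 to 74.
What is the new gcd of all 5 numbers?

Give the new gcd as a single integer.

Numbers: [25, 35, 25, 55, 60], gcd = 5
Change: index 3, 55 -> 74
gcd of the OTHER numbers (without index 3): gcd([25, 35, 25, 60]) = 5
New gcd = gcd(g_others, new_val) = gcd(5, 74) = 1

Answer: 1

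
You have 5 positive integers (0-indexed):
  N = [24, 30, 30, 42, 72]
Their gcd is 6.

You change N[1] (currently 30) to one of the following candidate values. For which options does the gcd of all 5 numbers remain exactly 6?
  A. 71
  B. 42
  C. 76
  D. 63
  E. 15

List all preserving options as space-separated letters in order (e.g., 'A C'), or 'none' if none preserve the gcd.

Old gcd = 6; gcd of others (without N[1]) = 6
New gcd for candidate v: gcd(6, v). Preserves old gcd iff gcd(6, v) = 6.
  Option A: v=71, gcd(6,71)=1 -> changes
  Option B: v=42, gcd(6,42)=6 -> preserves
  Option C: v=76, gcd(6,76)=2 -> changes
  Option D: v=63, gcd(6,63)=3 -> changes
  Option E: v=15, gcd(6,15)=3 -> changes

Answer: B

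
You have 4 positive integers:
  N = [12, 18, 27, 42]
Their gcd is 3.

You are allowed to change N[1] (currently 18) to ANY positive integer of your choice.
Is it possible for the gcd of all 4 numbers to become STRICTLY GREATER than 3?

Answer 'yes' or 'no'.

Current gcd = 3
gcd of all OTHER numbers (without N[1]=18): gcd([12, 27, 42]) = 3
The new gcd after any change is gcd(3, new_value).
This can be at most 3.
Since 3 = old gcd 3, the gcd can only stay the same or decrease.

Answer: no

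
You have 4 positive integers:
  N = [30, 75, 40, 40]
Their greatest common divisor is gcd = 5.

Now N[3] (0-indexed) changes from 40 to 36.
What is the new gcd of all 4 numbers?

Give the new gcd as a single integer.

Numbers: [30, 75, 40, 40], gcd = 5
Change: index 3, 40 -> 36
gcd of the OTHER numbers (without index 3): gcd([30, 75, 40]) = 5
New gcd = gcd(g_others, new_val) = gcd(5, 36) = 1

Answer: 1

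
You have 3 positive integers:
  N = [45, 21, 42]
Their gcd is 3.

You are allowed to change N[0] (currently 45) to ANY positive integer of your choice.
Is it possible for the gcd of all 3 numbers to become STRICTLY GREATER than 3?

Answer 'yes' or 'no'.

Answer: yes

Derivation:
Current gcd = 3
gcd of all OTHER numbers (without N[0]=45): gcd([21, 42]) = 21
The new gcd after any change is gcd(21, new_value).
This can be at most 21.
Since 21 > old gcd 3, the gcd CAN increase (e.g., set N[0] = 21).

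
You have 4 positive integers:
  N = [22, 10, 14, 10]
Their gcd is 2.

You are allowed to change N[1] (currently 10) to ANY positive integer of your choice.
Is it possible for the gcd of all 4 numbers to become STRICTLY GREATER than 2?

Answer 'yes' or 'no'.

Current gcd = 2
gcd of all OTHER numbers (without N[1]=10): gcd([22, 14, 10]) = 2
The new gcd after any change is gcd(2, new_value).
This can be at most 2.
Since 2 = old gcd 2, the gcd can only stay the same or decrease.

Answer: no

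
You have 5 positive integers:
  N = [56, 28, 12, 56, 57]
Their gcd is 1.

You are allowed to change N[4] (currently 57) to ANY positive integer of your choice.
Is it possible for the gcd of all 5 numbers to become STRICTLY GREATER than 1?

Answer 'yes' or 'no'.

Current gcd = 1
gcd of all OTHER numbers (without N[4]=57): gcd([56, 28, 12, 56]) = 4
The new gcd after any change is gcd(4, new_value).
This can be at most 4.
Since 4 > old gcd 1, the gcd CAN increase (e.g., set N[4] = 4).

Answer: yes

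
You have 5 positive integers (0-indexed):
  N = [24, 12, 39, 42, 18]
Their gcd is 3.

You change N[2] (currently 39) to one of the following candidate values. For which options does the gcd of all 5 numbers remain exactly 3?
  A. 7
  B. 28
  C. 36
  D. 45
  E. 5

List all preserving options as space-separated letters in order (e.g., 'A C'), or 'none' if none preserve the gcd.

Old gcd = 3; gcd of others (without N[2]) = 6
New gcd for candidate v: gcd(6, v). Preserves old gcd iff gcd(6, v) = 3.
  Option A: v=7, gcd(6,7)=1 -> changes
  Option B: v=28, gcd(6,28)=2 -> changes
  Option C: v=36, gcd(6,36)=6 -> changes
  Option D: v=45, gcd(6,45)=3 -> preserves
  Option E: v=5, gcd(6,5)=1 -> changes

Answer: D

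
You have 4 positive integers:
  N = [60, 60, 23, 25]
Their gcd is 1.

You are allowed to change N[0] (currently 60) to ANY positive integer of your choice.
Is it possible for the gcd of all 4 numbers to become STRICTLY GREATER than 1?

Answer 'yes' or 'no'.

Current gcd = 1
gcd of all OTHER numbers (without N[0]=60): gcd([60, 23, 25]) = 1
The new gcd after any change is gcd(1, new_value).
This can be at most 1.
Since 1 = old gcd 1, the gcd can only stay the same or decrease.

Answer: no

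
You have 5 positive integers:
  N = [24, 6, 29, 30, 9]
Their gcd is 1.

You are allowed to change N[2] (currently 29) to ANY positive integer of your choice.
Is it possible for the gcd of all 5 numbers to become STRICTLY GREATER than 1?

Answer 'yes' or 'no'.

Current gcd = 1
gcd of all OTHER numbers (without N[2]=29): gcd([24, 6, 30, 9]) = 3
The new gcd after any change is gcd(3, new_value).
This can be at most 3.
Since 3 > old gcd 1, the gcd CAN increase (e.g., set N[2] = 3).

Answer: yes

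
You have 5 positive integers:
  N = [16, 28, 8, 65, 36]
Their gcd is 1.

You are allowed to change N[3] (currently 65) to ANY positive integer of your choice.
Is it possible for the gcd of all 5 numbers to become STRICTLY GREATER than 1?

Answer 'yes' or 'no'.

Current gcd = 1
gcd of all OTHER numbers (without N[3]=65): gcd([16, 28, 8, 36]) = 4
The new gcd after any change is gcd(4, new_value).
This can be at most 4.
Since 4 > old gcd 1, the gcd CAN increase (e.g., set N[3] = 4).

Answer: yes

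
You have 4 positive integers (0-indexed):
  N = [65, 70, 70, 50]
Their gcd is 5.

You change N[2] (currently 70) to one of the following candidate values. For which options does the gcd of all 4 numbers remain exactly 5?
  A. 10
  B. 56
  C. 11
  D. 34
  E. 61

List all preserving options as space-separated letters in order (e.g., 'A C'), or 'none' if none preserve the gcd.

Answer: A

Derivation:
Old gcd = 5; gcd of others (without N[2]) = 5
New gcd for candidate v: gcd(5, v). Preserves old gcd iff gcd(5, v) = 5.
  Option A: v=10, gcd(5,10)=5 -> preserves
  Option B: v=56, gcd(5,56)=1 -> changes
  Option C: v=11, gcd(5,11)=1 -> changes
  Option D: v=34, gcd(5,34)=1 -> changes
  Option E: v=61, gcd(5,61)=1 -> changes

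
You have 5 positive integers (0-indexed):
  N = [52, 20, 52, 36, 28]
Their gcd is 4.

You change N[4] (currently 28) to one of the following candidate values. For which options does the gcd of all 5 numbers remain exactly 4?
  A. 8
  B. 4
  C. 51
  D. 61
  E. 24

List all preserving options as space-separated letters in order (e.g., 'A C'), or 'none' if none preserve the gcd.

Answer: A B E

Derivation:
Old gcd = 4; gcd of others (without N[4]) = 4
New gcd for candidate v: gcd(4, v). Preserves old gcd iff gcd(4, v) = 4.
  Option A: v=8, gcd(4,8)=4 -> preserves
  Option B: v=4, gcd(4,4)=4 -> preserves
  Option C: v=51, gcd(4,51)=1 -> changes
  Option D: v=61, gcd(4,61)=1 -> changes
  Option E: v=24, gcd(4,24)=4 -> preserves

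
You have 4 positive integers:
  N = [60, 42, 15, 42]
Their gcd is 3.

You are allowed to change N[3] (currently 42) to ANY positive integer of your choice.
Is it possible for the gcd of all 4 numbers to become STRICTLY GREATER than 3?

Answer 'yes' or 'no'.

Current gcd = 3
gcd of all OTHER numbers (without N[3]=42): gcd([60, 42, 15]) = 3
The new gcd after any change is gcd(3, new_value).
This can be at most 3.
Since 3 = old gcd 3, the gcd can only stay the same or decrease.

Answer: no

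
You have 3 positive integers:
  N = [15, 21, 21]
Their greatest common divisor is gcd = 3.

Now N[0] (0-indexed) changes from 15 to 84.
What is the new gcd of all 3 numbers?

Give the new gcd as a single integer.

Numbers: [15, 21, 21], gcd = 3
Change: index 0, 15 -> 84
gcd of the OTHER numbers (without index 0): gcd([21, 21]) = 21
New gcd = gcd(g_others, new_val) = gcd(21, 84) = 21

Answer: 21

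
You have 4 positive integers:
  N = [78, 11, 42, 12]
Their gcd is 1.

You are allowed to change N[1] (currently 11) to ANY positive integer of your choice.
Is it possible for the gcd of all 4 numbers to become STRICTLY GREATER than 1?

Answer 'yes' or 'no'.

Answer: yes

Derivation:
Current gcd = 1
gcd of all OTHER numbers (without N[1]=11): gcd([78, 42, 12]) = 6
The new gcd after any change is gcd(6, new_value).
This can be at most 6.
Since 6 > old gcd 1, the gcd CAN increase (e.g., set N[1] = 6).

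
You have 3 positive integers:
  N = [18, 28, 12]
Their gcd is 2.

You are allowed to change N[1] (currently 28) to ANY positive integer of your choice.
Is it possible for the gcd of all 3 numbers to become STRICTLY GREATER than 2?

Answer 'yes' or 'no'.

Current gcd = 2
gcd of all OTHER numbers (without N[1]=28): gcd([18, 12]) = 6
The new gcd after any change is gcd(6, new_value).
This can be at most 6.
Since 6 > old gcd 2, the gcd CAN increase (e.g., set N[1] = 6).

Answer: yes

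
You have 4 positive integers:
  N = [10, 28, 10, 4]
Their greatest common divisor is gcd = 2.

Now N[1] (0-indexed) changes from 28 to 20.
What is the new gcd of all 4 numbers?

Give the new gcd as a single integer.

Numbers: [10, 28, 10, 4], gcd = 2
Change: index 1, 28 -> 20
gcd of the OTHER numbers (without index 1): gcd([10, 10, 4]) = 2
New gcd = gcd(g_others, new_val) = gcd(2, 20) = 2

Answer: 2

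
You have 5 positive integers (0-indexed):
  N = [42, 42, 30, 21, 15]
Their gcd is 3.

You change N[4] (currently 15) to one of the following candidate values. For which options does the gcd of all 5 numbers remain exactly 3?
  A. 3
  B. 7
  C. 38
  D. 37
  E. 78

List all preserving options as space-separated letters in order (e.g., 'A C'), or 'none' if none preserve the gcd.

Old gcd = 3; gcd of others (without N[4]) = 3
New gcd for candidate v: gcd(3, v). Preserves old gcd iff gcd(3, v) = 3.
  Option A: v=3, gcd(3,3)=3 -> preserves
  Option B: v=7, gcd(3,7)=1 -> changes
  Option C: v=38, gcd(3,38)=1 -> changes
  Option D: v=37, gcd(3,37)=1 -> changes
  Option E: v=78, gcd(3,78)=3 -> preserves

Answer: A E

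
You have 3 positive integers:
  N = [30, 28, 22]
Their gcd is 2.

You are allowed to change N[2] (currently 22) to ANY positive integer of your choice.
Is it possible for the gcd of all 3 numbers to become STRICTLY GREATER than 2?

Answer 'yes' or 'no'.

Answer: no

Derivation:
Current gcd = 2
gcd of all OTHER numbers (without N[2]=22): gcd([30, 28]) = 2
The new gcd after any change is gcd(2, new_value).
This can be at most 2.
Since 2 = old gcd 2, the gcd can only stay the same or decrease.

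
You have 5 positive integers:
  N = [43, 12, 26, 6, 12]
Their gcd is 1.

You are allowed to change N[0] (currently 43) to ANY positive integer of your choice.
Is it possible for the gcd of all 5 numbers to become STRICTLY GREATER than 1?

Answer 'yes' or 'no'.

Current gcd = 1
gcd of all OTHER numbers (without N[0]=43): gcd([12, 26, 6, 12]) = 2
The new gcd after any change is gcd(2, new_value).
This can be at most 2.
Since 2 > old gcd 1, the gcd CAN increase (e.g., set N[0] = 2).

Answer: yes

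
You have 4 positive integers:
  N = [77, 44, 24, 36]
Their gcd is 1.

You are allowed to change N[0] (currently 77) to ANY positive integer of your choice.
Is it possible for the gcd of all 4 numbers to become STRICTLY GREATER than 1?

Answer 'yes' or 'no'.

Answer: yes

Derivation:
Current gcd = 1
gcd of all OTHER numbers (without N[0]=77): gcd([44, 24, 36]) = 4
The new gcd after any change is gcd(4, new_value).
This can be at most 4.
Since 4 > old gcd 1, the gcd CAN increase (e.g., set N[0] = 4).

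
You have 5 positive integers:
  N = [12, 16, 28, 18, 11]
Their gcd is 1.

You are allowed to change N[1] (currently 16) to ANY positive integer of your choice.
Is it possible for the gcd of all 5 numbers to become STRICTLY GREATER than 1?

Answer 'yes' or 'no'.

Answer: no

Derivation:
Current gcd = 1
gcd of all OTHER numbers (without N[1]=16): gcd([12, 28, 18, 11]) = 1
The new gcd after any change is gcd(1, new_value).
This can be at most 1.
Since 1 = old gcd 1, the gcd can only stay the same or decrease.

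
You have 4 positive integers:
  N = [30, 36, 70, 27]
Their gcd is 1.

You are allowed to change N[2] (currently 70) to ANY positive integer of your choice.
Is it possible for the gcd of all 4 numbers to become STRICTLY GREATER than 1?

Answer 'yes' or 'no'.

Answer: yes

Derivation:
Current gcd = 1
gcd of all OTHER numbers (without N[2]=70): gcd([30, 36, 27]) = 3
The new gcd after any change is gcd(3, new_value).
This can be at most 3.
Since 3 > old gcd 1, the gcd CAN increase (e.g., set N[2] = 3).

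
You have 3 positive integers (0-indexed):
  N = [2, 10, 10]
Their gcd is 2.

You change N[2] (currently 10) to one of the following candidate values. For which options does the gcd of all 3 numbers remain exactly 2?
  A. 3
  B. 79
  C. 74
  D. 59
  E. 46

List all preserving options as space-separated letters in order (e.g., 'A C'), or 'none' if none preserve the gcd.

Answer: C E

Derivation:
Old gcd = 2; gcd of others (without N[2]) = 2
New gcd for candidate v: gcd(2, v). Preserves old gcd iff gcd(2, v) = 2.
  Option A: v=3, gcd(2,3)=1 -> changes
  Option B: v=79, gcd(2,79)=1 -> changes
  Option C: v=74, gcd(2,74)=2 -> preserves
  Option D: v=59, gcd(2,59)=1 -> changes
  Option E: v=46, gcd(2,46)=2 -> preserves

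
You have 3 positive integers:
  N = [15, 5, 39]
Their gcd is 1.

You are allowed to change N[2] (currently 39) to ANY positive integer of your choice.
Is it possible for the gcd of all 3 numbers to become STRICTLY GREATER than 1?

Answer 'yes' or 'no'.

Answer: yes

Derivation:
Current gcd = 1
gcd of all OTHER numbers (without N[2]=39): gcd([15, 5]) = 5
The new gcd after any change is gcd(5, new_value).
This can be at most 5.
Since 5 > old gcd 1, the gcd CAN increase (e.g., set N[2] = 5).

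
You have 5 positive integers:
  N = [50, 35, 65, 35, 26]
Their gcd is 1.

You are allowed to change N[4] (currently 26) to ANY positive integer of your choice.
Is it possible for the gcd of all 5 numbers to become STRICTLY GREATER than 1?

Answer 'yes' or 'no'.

Current gcd = 1
gcd of all OTHER numbers (without N[4]=26): gcd([50, 35, 65, 35]) = 5
The new gcd after any change is gcd(5, new_value).
This can be at most 5.
Since 5 > old gcd 1, the gcd CAN increase (e.g., set N[4] = 5).

Answer: yes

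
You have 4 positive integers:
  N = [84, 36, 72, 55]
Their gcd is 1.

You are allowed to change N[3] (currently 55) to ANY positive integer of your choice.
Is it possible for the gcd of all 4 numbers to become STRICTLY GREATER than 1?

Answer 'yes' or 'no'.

Current gcd = 1
gcd of all OTHER numbers (without N[3]=55): gcd([84, 36, 72]) = 12
The new gcd after any change is gcd(12, new_value).
This can be at most 12.
Since 12 > old gcd 1, the gcd CAN increase (e.g., set N[3] = 12).

Answer: yes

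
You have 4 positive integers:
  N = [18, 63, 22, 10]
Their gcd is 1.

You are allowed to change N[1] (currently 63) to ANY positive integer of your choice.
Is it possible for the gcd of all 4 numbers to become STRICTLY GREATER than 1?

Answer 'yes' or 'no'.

Current gcd = 1
gcd of all OTHER numbers (without N[1]=63): gcd([18, 22, 10]) = 2
The new gcd after any change is gcd(2, new_value).
This can be at most 2.
Since 2 > old gcd 1, the gcd CAN increase (e.g., set N[1] = 2).

Answer: yes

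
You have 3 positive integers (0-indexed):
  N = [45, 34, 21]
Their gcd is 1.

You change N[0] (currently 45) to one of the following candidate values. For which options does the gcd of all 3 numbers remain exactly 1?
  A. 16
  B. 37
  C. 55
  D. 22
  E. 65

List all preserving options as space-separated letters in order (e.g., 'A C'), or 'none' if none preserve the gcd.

Old gcd = 1; gcd of others (without N[0]) = 1
New gcd for candidate v: gcd(1, v). Preserves old gcd iff gcd(1, v) = 1.
  Option A: v=16, gcd(1,16)=1 -> preserves
  Option B: v=37, gcd(1,37)=1 -> preserves
  Option C: v=55, gcd(1,55)=1 -> preserves
  Option D: v=22, gcd(1,22)=1 -> preserves
  Option E: v=65, gcd(1,65)=1 -> preserves

Answer: A B C D E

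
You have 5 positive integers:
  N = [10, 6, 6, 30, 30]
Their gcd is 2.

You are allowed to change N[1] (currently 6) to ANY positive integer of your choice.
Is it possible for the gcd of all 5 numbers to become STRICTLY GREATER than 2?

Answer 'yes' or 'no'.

Answer: no

Derivation:
Current gcd = 2
gcd of all OTHER numbers (without N[1]=6): gcd([10, 6, 30, 30]) = 2
The new gcd after any change is gcd(2, new_value).
This can be at most 2.
Since 2 = old gcd 2, the gcd can only stay the same or decrease.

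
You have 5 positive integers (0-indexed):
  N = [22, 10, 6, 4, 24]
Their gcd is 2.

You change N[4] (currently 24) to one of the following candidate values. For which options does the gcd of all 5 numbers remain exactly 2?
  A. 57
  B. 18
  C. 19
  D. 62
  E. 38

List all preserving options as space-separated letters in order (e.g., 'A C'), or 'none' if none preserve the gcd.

Old gcd = 2; gcd of others (without N[4]) = 2
New gcd for candidate v: gcd(2, v). Preserves old gcd iff gcd(2, v) = 2.
  Option A: v=57, gcd(2,57)=1 -> changes
  Option B: v=18, gcd(2,18)=2 -> preserves
  Option C: v=19, gcd(2,19)=1 -> changes
  Option D: v=62, gcd(2,62)=2 -> preserves
  Option E: v=38, gcd(2,38)=2 -> preserves

Answer: B D E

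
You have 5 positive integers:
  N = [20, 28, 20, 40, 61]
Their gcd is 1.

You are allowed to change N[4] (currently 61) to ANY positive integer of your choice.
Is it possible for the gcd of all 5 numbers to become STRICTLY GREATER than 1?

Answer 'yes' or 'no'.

Answer: yes

Derivation:
Current gcd = 1
gcd of all OTHER numbers (without N[4]=61): gcd([20, 28, 20, 40]) = 4
The new gcd after any change is gcd(4, new_value).
This can be at most 4.
Since 4 > old gcd 1, the gcd CAN increase (e.g., set N[4] = 4).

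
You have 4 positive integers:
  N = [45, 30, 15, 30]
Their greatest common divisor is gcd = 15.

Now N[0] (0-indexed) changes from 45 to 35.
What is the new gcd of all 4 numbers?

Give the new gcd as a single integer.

Numbers: [45, 30, 15, 30], gcd = 15
Change: index 0, 45 -> 35
gcd of the OTHER numbers (without index 0): gcd([30, 15, 30]) = 15
New gcd = gcd(g_others, new_val) = gcd(15, 35) = 5

Answer: 5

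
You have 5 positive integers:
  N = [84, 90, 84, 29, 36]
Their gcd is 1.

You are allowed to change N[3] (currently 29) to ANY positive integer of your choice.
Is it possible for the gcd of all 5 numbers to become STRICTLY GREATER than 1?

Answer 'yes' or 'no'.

Answer: yes

Derivation:
Current gcd = 1
gcd of all OTHER numbers (without N[3]=29): gcd([84, 90, 84, 36]) = 6
The new gcd after any change is gcd(6, new_value).
This can be at most 6.
Since 6 > old gcd 1, the gcd CAN increase (e.g., set N[3] = 6).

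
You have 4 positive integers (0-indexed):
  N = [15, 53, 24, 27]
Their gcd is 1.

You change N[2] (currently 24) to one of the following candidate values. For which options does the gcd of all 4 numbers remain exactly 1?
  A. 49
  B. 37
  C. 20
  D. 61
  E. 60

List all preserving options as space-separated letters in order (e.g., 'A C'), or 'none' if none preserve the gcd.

Answer: A B C D E

Derivation:
Old gcd = 1; gcd of others (without N[2]) = 1
New gcd for candidate v: gcd(1, v). Preserves old gcd iff gcd(1, v) = 1.
  Option A: v=49, gcd(1,49)=1 -> preserves
  Option B: v=37, gcd(1,37)=1 -> preserves
  Option C: v=20, gcd(1,20)=1 -> preserves
  Option D: v=61, gcd(1,61)=1 -> preserves
  Option E: v=60, gcd(1,60)=1 -> preserves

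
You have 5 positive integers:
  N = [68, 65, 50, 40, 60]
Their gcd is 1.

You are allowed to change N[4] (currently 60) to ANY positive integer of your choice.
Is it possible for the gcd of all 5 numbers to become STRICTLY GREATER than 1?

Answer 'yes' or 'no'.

Current gcd = 1
gcd of all OTHER numbers (without N[4]=60): gcd([68, 65, 50, 40]) = 1
The new gcd after any change is gcd(1, new_value).
This can be at most 1.
Since 1 = old gcd 1, the gcd can only stay the same or decrease.

Answer: no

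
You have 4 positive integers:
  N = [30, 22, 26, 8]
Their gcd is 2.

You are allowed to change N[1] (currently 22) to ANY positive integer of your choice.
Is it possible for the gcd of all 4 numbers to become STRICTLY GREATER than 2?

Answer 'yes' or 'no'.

Current gcd = 2
gcd of all OTHER numbers (without N[1]=22): gcd([30, 26, 8]) = 2
The new gcd after any change is gcd(2, new_value).
This can be at most 2.
Since 2 = old gcd 2, the gcd can only stay the same or decrease.

Answer: no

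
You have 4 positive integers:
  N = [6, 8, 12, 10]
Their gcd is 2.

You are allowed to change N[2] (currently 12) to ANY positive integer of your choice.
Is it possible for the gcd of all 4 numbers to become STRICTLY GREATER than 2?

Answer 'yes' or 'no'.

Current gcd = 2
gcd of all OTHER numbers (without N[2]=12): gcd([6, 8, 10]) = 2
The new gcd after any change is gcd(2, new_value).
This can be at most 2.
Since 2 = old gcd 2, the gcd can only stay the same or decrease.

Answer: no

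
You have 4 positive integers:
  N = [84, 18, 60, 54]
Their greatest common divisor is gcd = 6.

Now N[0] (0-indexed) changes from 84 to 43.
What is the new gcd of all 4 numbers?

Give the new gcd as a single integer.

Answer: 1

Derivation:
Numbers: [84, 18, 60, 54], gcd = 6
Change: index 0, 84 -> 43
gcd of the OTHER numbers (without index 0): gcd([18, 60, 54]) = 6
New gcd = gcd(g_others, new_val) = gcd(6, 43) = 1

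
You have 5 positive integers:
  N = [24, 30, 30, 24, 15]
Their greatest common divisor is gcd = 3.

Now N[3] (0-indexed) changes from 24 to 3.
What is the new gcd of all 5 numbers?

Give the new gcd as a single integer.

Numbers: [24, 30, 30, 24, 15], gcd = 3
Change: index 3, 24 -> 3
gcd of the OTHER numbers (without index 3): gcd([24, 30, 30, 15]) = 3
New gcd = gcd(g_others, new_val) = gcd(3, 3) = 3

Answer: 3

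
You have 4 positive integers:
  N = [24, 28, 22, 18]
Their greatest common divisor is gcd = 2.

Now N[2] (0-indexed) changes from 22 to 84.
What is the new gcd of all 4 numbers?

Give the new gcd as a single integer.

Numbers: [24, 28, 22, 18], gcd = 2
Change: index 2, 22 -> 84
gcd of the OTHER numbers (without index 2): gcd([24, 28, 18]) = 2
New gcd = gcd(g_others, new_val) = gcd(2, 84) = 2

Answer: 2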